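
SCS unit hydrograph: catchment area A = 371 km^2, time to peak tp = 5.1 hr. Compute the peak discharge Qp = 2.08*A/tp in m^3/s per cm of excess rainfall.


SCS formula: Qp = 2.08 * A / tp.
Qp = 2.08 * 371 / 5.1
   = 771.68 / 5.1
   = 151.31 m^3/s per cm.

151.31


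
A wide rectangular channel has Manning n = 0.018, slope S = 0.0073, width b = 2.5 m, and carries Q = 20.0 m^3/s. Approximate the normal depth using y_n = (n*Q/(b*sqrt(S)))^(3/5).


We use the wide-channel approximation y_n = (n*Q/(b*sqrt(S)))^(3/5).
sqrt(S) = sqrt(0.0073) = 0.08544.
Numerator: n*Q = 0.018 * 20.0 = 0.36.
Denominator: b*sqrt(S) = 2.5 * 0.08544 = 0.2136.
arg = 1.6854.
y_n = 1.6854^(3/5) = 1.3678 m.

1.3678


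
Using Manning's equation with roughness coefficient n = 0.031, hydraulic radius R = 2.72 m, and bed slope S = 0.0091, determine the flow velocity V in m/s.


Manning's equation gives V = (1/n) * R^(2/3) * S^(1/2).
First, compute R^(2/3) = 2.72^(2/3) = 1.9486.
Next, S^(1/2) = 0.0091^(1/2) = 0.095394.
Then 1/n = 1/0.031 = 32.26.
V = 32.26 * 1.9486 * 0.095394 = 5.9961 m/s.

5.9961


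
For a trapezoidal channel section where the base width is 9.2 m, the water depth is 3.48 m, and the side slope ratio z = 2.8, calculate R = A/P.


For a trapezoidal section with side slope z:
A = (b + z*y)*y = (9.2 + 2.8*3.48)*3.48 = 65.925 m^2.
P = b + 2*y*sqrt(1 + z^2) = 9.2 + 2*3.48*sqrt(1 + 2.8^2) = 29.894 m.
R = A/P = 65.925 / 29.894 = 2.2053 m.

2.2053


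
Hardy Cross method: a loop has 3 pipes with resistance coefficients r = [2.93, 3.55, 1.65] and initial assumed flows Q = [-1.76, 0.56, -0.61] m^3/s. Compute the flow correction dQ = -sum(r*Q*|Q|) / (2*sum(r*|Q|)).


Numerator terms (r*Q*|Q|): 2.93*-1.76*|-1.76| = -9.076; 3.55*0.56*|0.56| = 1.1133; 1.65*-0.61*|-0.61| = -0.614.
Sum of numerator = -8.5767.
Denominator terms (r*|Q|): 2.93*|-1.76| = 5.1568; 3.55*|0.56| = 1.988; 1.65*|-0.61| = 1.0065.
2 * sum of denominator = 2 * 8.1513 = 16.3026.
dQ = --8.5767 / 16.3026 = 0.5261 m^3/s.

0.5261


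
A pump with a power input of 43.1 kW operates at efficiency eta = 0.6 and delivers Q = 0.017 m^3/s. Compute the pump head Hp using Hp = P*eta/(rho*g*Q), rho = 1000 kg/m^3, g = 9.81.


Pump head formula: Hp = P * eta / (rho * g * Q).
Numerator: P * eta = 43.1 * 1000 * 0.6 = 25860.0 W.
Denominator: rho * g * Q = 1000 * 9.81 * 0.017 = 166.77.
Hp = 25860.0 / 166.77 = 155.06 m.

155.06


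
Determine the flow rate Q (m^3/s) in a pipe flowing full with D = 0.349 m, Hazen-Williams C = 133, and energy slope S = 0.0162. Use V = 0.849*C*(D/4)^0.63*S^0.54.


For a full circular pipe, R = D/4 = 0.349/4 = 0.0872 m.
V = 0.849 * 133 * 0.0872^0.63 * 0.0162^0.54
  = 0.849 * 133 * 0.215121 * 0.107929
  = 2.6217 m/s.
Pipe area A = pi*D^2/4 = pi*0.349^2/4 = 0.0957 m^2.
Q = A * V = 0.0957 * 2.6217 = 0.2508 m^3/s.

0.2508


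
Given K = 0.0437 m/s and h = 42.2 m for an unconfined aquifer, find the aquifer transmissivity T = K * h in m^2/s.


Transmissivity is defined as T = K * h.
T = 0.0437 * 42.2
  = 1.8441 m^2/s.

1.8441


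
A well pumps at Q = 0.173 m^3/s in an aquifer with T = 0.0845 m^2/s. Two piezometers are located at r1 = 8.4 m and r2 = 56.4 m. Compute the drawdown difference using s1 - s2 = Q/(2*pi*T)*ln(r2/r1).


Thiem equation: s1 - s2 = Q/(2*pi*T) * ln(r2/r1).
ln(r2/r1) = ln(56.4/8.4) = 1.9042.
Q/(2*pi*T) = 0.173 / (2*pi*0.0845) = 0.173 / 0.5309 = 0.3258.
s1 - s2 = 0.3258 * 1.9042 = 0.6205 m.

0.6205


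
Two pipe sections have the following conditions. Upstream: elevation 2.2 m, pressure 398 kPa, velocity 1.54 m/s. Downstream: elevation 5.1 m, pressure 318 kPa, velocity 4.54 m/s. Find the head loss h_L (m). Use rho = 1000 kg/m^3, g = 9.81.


Total head at each section: H = z + p/(rho*g) + V^2/(2g).
H1 = 2.2 + 398*1000/(1000*9.81) + 1.54^2/(2*9.81)
   = 2.2 + 40.571 + 0.1209
   = 42.892 m.
H2 = 5.1 + 318*1000/(1000*9.81) + 4.54^2/(2*9.81)
   = 5.1 + 32.416 + 1.0505
   = 38.566 m.
h_L = H1 - H2 = 42.892 - 38.566 = 4.325 m.

4.325


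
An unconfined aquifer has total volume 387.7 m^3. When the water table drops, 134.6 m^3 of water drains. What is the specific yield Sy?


Specific yield Sy = Volume drained / Total volume.
Sy = 134.6 / 387.7
   = 0.3472.

0.3472


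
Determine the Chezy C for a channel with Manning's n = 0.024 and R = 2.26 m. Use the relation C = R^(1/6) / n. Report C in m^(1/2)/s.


The Chezy coefficient relates to Manning's n through C = R^(1/6) / n.
R^(1/6) = 2.26^(1/6) = 1.145561.
C = 1.145561 / 0.024 = 47.73 m^(1/2)/s.

47.73


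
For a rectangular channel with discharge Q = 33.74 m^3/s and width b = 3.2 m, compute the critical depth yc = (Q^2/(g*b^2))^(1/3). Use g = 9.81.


Using yc = (Q^2 / (g * b^2))^(1/3):
Q^2 = 33.74^2 = 1138.39.
g * b^2 = 9.81 * 3.2^2 = 9.81 * 10.24 = 100.45.
Q^2 / (g*b^2) = 1138.39 / 100.45 = 11.3329.
yc = 11.3329^(1/3) = 2.2462 m.

2.2462


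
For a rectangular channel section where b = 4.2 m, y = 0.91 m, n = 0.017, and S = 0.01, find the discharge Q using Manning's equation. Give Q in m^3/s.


For a rectangular channel, the cross-sectional area A = b * y = 4.2 * 0.91 = 3.82 m^2.
The wetted perimeter P = b + 2y = 4.2 + 2*0.91 = 6.02 m.
Hydraulic radius R = A/P = 3.82/6.02 = 0.6349 m.
Velocity V = (1/n)*R^(2/3)*S^(1/2) = (1/0.017)*0.6349^(2/3)*0.01^(1/2) = 4.3452 m/s.
Discharge Q = A * V = 3.82 * 4.3452 = 16.608 m^3/s.

16.608


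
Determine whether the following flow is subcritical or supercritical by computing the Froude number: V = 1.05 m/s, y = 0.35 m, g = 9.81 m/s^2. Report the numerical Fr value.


The Froude number is defined as Fr = V / sqrt(g*y).
g*y = 9.81 * 0.35 = 3.4335.
sqrt(g*y) = sqrt(3.4335) = 1.853.
Fr = 1.05 / 1.853 = 0.5667.
Since Fr < 1, the flow is subcritical.

0.5667


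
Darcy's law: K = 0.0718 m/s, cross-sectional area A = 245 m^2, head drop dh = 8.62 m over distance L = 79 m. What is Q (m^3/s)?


Darcy's law: Q = K * A * i, where i = dh/L.
Hydraulic gradient i = 8.62 / 79 = 0.109114.
Q = 0.0718 * 245 * 0.109114
  = 1.9194 m^3/s.

1.9194


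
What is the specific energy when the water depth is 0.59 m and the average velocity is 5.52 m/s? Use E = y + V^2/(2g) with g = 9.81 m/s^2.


Specific energy E = y + V^2/(2g).
Velocity head = V^2/(2g) = 5.52^2 / (2*9.81) = 30.4704 / 19.62 = 1.553 m.
E = 0.59 + 1.553 = 2.143 m.

2.143


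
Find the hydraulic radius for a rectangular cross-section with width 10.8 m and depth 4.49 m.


For a rectangular section:
Flow area A = b * y = 10.8 * 4.49 = 48.49 m^2.
Wetted perimeter P = b + 2y = 10.8 + 2*4.49 = 19.78 m.
Hydraulic radius R = A/P = 48.49 / 19.78 = 2.4516 m.

2.4516


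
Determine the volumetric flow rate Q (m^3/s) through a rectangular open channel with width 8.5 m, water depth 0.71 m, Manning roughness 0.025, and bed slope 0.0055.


For a rectangular channel, the cross-sectional area A = b * y = 8.5 * 0.71 = 6.04 m^2.
The wetted perimeter P = b + 2y = 8.5 + 2*0.71 = 9.92 m.
Hydraulic radius R = A/P = 6.04/9.92 = 0.6084 m.
Velocity V = (1/n)*R^(2/3)*S^(1/2) = (1/0.025)*0.6084^(2/3)*0.0055^(1/2) = 2.1299 m/s.
Discharge Q = A * V = 6.04 * 2.1299 = 12.854 m^3/s.

12.854


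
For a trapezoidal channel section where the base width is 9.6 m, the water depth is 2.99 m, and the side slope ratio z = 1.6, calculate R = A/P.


For a trapezoidal section with side slope z:
A = (b + z*y)*y = (9.6 + 1.6*2.99)*2.99 = 43.008 m^2.
P = b + 2*y*sqrt(1 + z^2) = 9.6 + 2*2.99*sqrt(1 + 1.6^2) = 20.883 m.
R = A/P = 43.008 / 20.883 = 2.0595 m.

2.0595


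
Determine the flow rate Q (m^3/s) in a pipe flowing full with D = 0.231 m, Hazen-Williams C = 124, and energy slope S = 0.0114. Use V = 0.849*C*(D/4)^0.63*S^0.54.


For a full circular pipe, R = D/4 = 0.231/4 = 0.0578 m.
V = 0.849 * 124 * 0.0578^0.63 * 0.0114^0.54
  = 0.849 * 124 * 0.165874 * 0.089275
  = 1.559 m/s.
Pipe area A = pi*D^2/4 = pi*0.231^2/4 = 0.0419 m^2.
Q = A * V = 0.0419 * 1.559 = 0.0653 m^3/s.

0.0653


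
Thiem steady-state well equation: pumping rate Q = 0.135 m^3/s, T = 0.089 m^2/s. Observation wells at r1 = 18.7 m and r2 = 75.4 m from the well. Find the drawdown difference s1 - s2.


Thiem equation: s1 - s2 = Q/(2*pi*T) * ln(r2/r1).
ln(r2/r1) = ln(75.4/18.7) = 1.3943.
Q/(2*pi*T) = 0.135 / (2*pi*0.089) = 0.135 / 0.5592 = 0.2414.
s1 - s2 = 0.2414 * 1.3943 = 0.3366 m.

0.3366


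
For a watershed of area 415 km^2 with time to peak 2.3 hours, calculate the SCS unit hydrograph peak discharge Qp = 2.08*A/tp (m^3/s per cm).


SCS formula: Qp = 2.08 * A / tp.
Qp = 2.08 * 415 / 2.3
   = 863.2 / 2.3
   = 375.3 m^3/s per cm.

375.3


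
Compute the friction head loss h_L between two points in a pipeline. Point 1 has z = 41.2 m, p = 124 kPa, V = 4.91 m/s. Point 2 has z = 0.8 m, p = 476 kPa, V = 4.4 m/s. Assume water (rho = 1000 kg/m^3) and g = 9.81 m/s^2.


Total head at each section: H = z + p/(rho*g) + V^2/(2g).
H1 = 41.2 + 124*1000/(1000*9.81) + 4.91^2/(2*9.81)
   = 41.2 + 12.64 + 1.2288
   = 55.069 m.
H2 = 0.8 + 476*1000/(1000*9.81) + 4.4^2/(2*9.81)
   = 0.8 + 48.522 + 0.9867
   = 50.309 m.
h_L = H1 - H2 = 55.069 - 50.309 = 4.76 m.

4.76


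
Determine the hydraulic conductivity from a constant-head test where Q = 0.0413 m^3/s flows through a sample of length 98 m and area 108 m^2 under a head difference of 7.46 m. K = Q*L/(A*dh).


From K = Q*L / (A*dh):
Numerator: Q*L = 0.0413 * 98 = 4.0474.
Denominator: A*dh = 108 * 7.46 = 805.68.
K = 4.0474 / 805.68 = 0.005024 m/s.

0.005024


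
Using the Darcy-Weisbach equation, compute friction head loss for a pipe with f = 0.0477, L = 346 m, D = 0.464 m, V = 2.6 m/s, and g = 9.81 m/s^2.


Darcy-Weisbach equation: h_f = f * (L/D) * V^2/(2g).
f * L/D = 0.0477 * 346/0.464 = 35.5694.
V^2/(2g) = 2.6^2 / (2*9.81) = 6.76 / 19.62 = 0.3445 m.
h_f = 35.5694 * 0.3445 = 12.255 m.

12.255


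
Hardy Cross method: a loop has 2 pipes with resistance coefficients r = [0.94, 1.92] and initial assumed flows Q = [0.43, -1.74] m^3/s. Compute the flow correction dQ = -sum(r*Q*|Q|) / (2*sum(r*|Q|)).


Numerator terms (r*Q*|Q|): 0.94*0.43*|0.43| = 0.1738; 1.92*-1.74*|-1.74| = -5.813.
Sum of numerator = -5.6392.
Denominator terms (r*|Q|): 0.94*|0.43| = 0.4042; 1.92*|-1.74| = 3.3408.
2 * sum of denominator = 2 * 3.745 = 7.49.
dQ = --5.6392 / 7.49 = 0.7529 m^3/s.

0.7529


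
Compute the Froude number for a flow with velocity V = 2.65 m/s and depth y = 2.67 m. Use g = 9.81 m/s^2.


The Froude number is defined as Fr = V / sqrt(g*y).
g*y = 9.81 * 2.67 = 26.1927.
sqrt(g*y) = sqrt(26.1927) = 5.1179.
Fr = 2.65 / 5.1179 = 0.5178.

0.5178


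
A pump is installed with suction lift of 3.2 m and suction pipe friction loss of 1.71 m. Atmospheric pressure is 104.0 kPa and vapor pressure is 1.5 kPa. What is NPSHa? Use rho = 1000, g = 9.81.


NPSHa = p_atm/(rho*g) - z_s - hf_s - p_vap/(rho*g).
p_atm/(rho*g) = 104.0*1000 / (1000*9.81) = 10.601 m.
p_vap/(rho*g) = 1.5*1000 / (1000*9.81) = 0.153 m.
NPSHa = 10.601 - 3.2 - 1.71 - 0.153
      = 5.54 m.

5.54


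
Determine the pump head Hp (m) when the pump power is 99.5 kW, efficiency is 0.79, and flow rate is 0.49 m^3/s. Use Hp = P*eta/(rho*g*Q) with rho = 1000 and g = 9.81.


Pump head formula: Hp = P * eta / (rho * g * Q).
Numerator: P * eta = 99.5 * 1000 * 0.79 = 78605.0 W.
Denominator: rho * g * Q = 1000 * 9.81 * 0.49 = 4806.9.
Hp = 78605.0 / 4806.9 = 16.35 m.

16.35


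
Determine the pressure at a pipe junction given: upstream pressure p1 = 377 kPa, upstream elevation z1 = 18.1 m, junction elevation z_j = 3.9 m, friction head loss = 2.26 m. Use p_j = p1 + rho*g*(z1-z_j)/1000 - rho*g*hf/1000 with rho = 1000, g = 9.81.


Junction pressure: p_j = p1 + rho*g*(z1 - z_j)/1000 - rho*g*hf/1000.
Elevation term = 1000*9.81*(18.1 - 3.9)/1000 = 139.302 kPa.
Friction term = 1000*9.81*2.26/1000 = 22.171 kPa.
p_j = 377 + 139.302 - 22.171 = 494.13 kPa.

494.13


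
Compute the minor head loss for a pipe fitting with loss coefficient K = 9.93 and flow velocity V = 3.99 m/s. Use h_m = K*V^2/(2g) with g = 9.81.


Minor loss formula: h_m = K * V^2/(2g).
V^2 = 3.99^2 = 15.9201.
V^2/(2g) = 15.9201 / 19.62 = 0.8114 m.
h_m = 9.93 * 0.8114 = 8.0574 m.

8.0574


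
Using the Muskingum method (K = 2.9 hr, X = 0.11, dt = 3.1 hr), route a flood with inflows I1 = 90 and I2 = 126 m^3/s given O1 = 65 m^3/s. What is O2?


Muskingum coefficients:
denom = 2*K*(1-X) + dt = 2*2.9*(1-0.11) + 3.1 = 8.262.
C0 = (dt - 2*K*X)/denom = (3.1 - 2*2.9*0.11)/8.262 = 0.298.
C1 = (dt + 2*K*X)/denom = (3.1 + 2*2.9*0.11)/8.262 = 0.4524.
C2 = (2*K*(1-X) - dt)/denom = 0.2496.
O2 = C0*I2 + C1*I1 + C2*O1
   = 0.298*126 + 0.4524*90 + 0.2496*65
   = 94.49 m^3/s.

94.49


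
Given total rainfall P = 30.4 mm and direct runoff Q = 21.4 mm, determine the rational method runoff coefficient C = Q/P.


The runoff coefficient C = runoff depth / rainfall depth.
C = 21.4 / 30.4
  = 0.7039.

0.7039


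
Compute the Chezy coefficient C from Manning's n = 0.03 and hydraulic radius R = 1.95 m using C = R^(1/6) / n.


The Chezy coefficient relates to Manning's n through C = R^(1/6) / n.
R^(1/6) = 1.95^(1/6) = 1.117736.
C = 1.117736 / 0.03 = 37.26 m^(1/2)/s.

37.26


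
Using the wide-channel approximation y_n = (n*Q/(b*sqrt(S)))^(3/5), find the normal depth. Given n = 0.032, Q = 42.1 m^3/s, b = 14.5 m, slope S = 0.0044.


We use the wide-channel approximation y_n = (n*Q/(b*sqrt(S)))^(3/5).
sqrt(S) = sqrt(0.0044) = 0.066332.
Numerator: n*Q = 0.032 * 42.1 = 1.3472.
Denominator: b*sqrt(S) = 14.5 * 0.066332 = 0.961814.
arg = 1.4007.
y_n = 1.4007^(3/5) = 1.2241 m.

1.2241


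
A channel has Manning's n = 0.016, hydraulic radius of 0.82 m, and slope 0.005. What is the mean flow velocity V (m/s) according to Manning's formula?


Manning's equation gives V = (1/n) * R^(2/3) * S^(1/2).
First, compute R^(2/3) = 0.82^(2/3) = 0.8761.
Next, S^(1/2) = 0.005^(1/2) = 0.070711.
Then 1/n = 1/0.016 = 62.5.
V = 62.5 * 0.8761 * 0.070711 = 3.8718 m/s.

3.8718


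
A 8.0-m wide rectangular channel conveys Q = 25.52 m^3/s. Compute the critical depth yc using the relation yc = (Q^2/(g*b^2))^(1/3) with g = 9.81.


Using yc = (Q^2 / (g * b^2))^(1/3):
Q^2 = 25.52^2 = 651.27.
g * b^2 = 9.81 * 8.0^2 = 9.81 * 64.0 = 627.84.
Q^2 / (g*b^2) = 651.27 / 627.84 = 1.0373.
yc = 1.0373^(1/3) = 1.0123 m.

1.0123


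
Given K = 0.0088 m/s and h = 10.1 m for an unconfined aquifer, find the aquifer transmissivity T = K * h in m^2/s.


Transmissivity is defined as T = K * h.
T = 0.0088 * 10.1
  = 0.0889 m^2/s.

0.0889


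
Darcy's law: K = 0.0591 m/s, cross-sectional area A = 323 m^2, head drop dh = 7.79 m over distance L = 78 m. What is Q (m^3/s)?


Darcy's law: Q = K * A * i, where i = dh/L.
Hydraulic gradient i = 7.79 / 78 = 0.099872.
Q = 0.0591 * 323 * 0.099872
  = 1.9065 m^3/s.

1.9065


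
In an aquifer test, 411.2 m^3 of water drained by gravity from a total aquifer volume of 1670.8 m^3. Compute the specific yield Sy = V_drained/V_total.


Specific yield Sy = Volume drained / Total volume.
Sy = 411.2 / 1670.8
   = 0.2461.

0.2461


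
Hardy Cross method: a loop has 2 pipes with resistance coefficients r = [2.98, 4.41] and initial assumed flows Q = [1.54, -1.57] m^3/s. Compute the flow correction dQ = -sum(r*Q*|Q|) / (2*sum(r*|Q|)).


Numerator terms (r*Q*|Q|): 2.98*1.54*|1.54| = 7.0674; 4.41*-1.57*|-1.57| = -10.8702.
Sum of numerator = -3.8028.
Denominator terms (r*|Q|): 2.98*|1.54| = 4.5892; 4.41*|-1.57| = 6.9237.
2 * sum of denominator = 2 * 11.5129 = 23.0258.
dQ = --3.8028 / 23.0258 = 0.1652 m^3/s.

0.1652


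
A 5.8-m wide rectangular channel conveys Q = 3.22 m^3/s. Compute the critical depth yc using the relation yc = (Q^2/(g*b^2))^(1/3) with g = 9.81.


Using yc = (Q^2 / (g * b^2))^(1/3):
Q^2 = 3.22^2 = 10.37.
g * b^2 = 9.81 * 5.8^2 = 9.81 * 33.64 = 330.01.
Q^2 / (g*b^2) = 10.37 / 330.01 = 0.0314.
yc = 0.0314^(1/3) = 0.3155 m.

0.3155


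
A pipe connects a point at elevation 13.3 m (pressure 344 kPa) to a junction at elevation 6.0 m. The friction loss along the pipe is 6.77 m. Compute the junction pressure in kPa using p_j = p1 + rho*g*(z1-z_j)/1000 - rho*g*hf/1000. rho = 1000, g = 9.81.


Junction pressure: p_j = p1 + rho*g*(z1 - z_j)/1000 - rho*g*hf/1000.
Elevation term = 1000*9.81*(13.3 - 6.0)/1000 = 71.613 kPa.
Friction term = 1000*9.81*6.77/1000 = 66.414 kPa.
p_j = 344 + 71.613 - 66.414 = 349.2 kPa.

349.2


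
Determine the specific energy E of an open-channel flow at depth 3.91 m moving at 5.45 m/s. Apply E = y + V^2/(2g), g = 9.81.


Specific energy E = y + V^2/(2g).
Velocity head = V^2/(2g) = 5.45^2 / (2*9.81) = 29.7025 / 19.62 = 1.5139 m.
E = 3.91 + 1.5139 = 5.4239 m.

5.4239


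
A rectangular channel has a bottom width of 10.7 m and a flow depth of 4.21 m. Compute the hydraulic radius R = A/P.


For a rectangular section:
Flow area A = b * y = 10.7 * 4.21 = 45.05 m^2.
Wetted perimeter P = b + 2y = 10.7 + 2*4.21 = 19.12 m.
Hydraulic radius R = A/P = 45.05 / 19.12 = 2.356 m.

2.356


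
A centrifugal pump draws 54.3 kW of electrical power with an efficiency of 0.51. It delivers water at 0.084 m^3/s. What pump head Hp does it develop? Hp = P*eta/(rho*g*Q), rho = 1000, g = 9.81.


Pump head formula: Hp = P * eta / (rho * g * Q).
Numerator: P * eta = 54.3 * 1000 * 0.51 = 27693.0 W.
Denominator: rho * g * Q = 1000 * 9.81 * 0.084 = 824.04.
Hp = 27693.0 / 824.04 = 33.61 m.

33.61


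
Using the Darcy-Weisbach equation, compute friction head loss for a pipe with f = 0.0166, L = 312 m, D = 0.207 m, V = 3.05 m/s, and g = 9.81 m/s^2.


Darcy-Weisbach equation: h_f = f * (L/D) * V^2/(2g).
f * L/D = 0.0166 * 312/0.207 = 25.0203.
V^2/(2g) = 3.05^2 / (2*9.81) = 9.3025 / 19.62 = 0.4741 m.
h_f = 25.0203 * 0.4741 = 11.863 m.

11.863


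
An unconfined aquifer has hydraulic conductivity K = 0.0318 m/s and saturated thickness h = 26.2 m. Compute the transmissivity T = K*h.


Transmissivity is defined as T = K * h.
T = 0.0318 * 26.2
  = 0.8332 m^2/s.

0.8332


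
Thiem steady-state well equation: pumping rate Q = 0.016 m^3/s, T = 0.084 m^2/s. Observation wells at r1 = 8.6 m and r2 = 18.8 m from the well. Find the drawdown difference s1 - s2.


Thiem equation: s1 - s2 = Q/(2*pi*T) * ln(r2/r1).
ln(r2/r1) = ln(18.8/8.6) = 0.7821.
Q/(2*pi*T) = 0.016 / (2*pi*0.084) = 0.016 / 0.5278 = 0.0303.
s1 - s2 = 0.0303 * 0.7821 = 0.0237 m.

0.0237


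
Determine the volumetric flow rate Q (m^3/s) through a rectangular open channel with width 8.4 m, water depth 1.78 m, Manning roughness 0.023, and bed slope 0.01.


For a rectangular channel, the cross-sectional area A = b * y = 8.4 * 1.78 = 14.95 m^2.
The wetted perimeter P = b + 2y = 8.4 + 2*1.78 = 11.96 m.
Hydraulic radius R = A/P = 14.95/11.96 = 1.2502 m.
Velocity V = (1/n)*R^(2/3)*S^(1/2) = (1/0.023)*1.2502^(2/3)*0.01^(1/2) = 5.0457 m/s.
Discharge Q = A * V = 14.95 * 5.0457 = 75.443 m^3/s.

75.443


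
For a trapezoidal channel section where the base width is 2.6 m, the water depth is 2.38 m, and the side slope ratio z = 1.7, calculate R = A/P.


For a trapezoidal section with side slope z:
A = (b + z*y)*y = (2.6 + 1.7*2.38)*2.38 = 15.817 m^2.
P = b + 2*y*sqrt(1 + z^2) = 2.6 + 2*2.38*sqrt(1 + 1.7^2) = 11.988 m.
R = A/P = 15.817 / 11.988 = 1.3194 m.

1.3194


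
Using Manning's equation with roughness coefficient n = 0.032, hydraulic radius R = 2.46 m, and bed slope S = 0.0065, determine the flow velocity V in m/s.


Manning's equation gives V = (1/n) * R^(2/3) * S^(1/2).
First, compute R^(2/3) = 2.46^(2/3) = 1.8223.
Next, S^(1/2) = 0.0065^(1/2) = 0.080623.
Then 1/n = 1/0.032 = 31.25.
V = 31.25 * 1.8223 * 0.080623 = 4.5912 m/s.

4.5912


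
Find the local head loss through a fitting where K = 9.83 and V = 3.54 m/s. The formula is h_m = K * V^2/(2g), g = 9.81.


Minor loss formula: h_m = K * V^2/(2g).
V^2 = 3.54^2 = 12.5316.
V^2/(2g) = 12.5316 / 19.62 = 0.6387 m.
h_m = 9.83 * 0.6387 = 6.2786 m.

6.2786


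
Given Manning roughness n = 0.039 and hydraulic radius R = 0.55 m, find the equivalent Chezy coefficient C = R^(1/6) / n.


The Chezy coefficient relates to Manning's n through C = R^(1/6) / n.
R^(1/6) = 0.55^(1/6) = 0.905164.
C = 0.905164 / 0.039 = 23.21 m^(1/2)/s.

23.21


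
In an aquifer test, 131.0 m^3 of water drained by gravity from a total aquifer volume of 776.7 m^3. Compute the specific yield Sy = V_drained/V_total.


Specific yield Sy = Volume drained / Total volume.
Sy = 131.0 / 776.7
   = 0.1687.

0.1687


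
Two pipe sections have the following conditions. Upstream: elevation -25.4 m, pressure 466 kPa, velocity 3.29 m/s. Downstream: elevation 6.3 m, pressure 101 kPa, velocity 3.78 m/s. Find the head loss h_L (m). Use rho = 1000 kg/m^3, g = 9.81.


Total head at each section: H = z + p/(rho*g) + V^2/(2g).
H1 = -25.4 + 466*1000/(1000*9.81) + 3.29^2/(2*9.81)
   = -25.4 + 47.503 + 0.5517
   = 22.654 m.
H2 = 6.3 + 101*1000/(1000*9.81) + 3.78^2/(2*9.81)
   = 6.3 + 10.296 + 0.7283
   = 17.324 m.
h_L = H1 - H2 = 22.654 - 17.324 = 5.33 m.

5.33


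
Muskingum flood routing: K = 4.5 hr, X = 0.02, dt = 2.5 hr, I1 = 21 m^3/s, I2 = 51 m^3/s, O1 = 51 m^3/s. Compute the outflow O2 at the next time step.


Muskingum coefficients:
denom = 2*K*(1-X) + dt = 2*4.5*(1-0.02) + 2.5 = 11.32.
C0 = (dt - 2*K*X)/denom = (2.5 - 2*4.5*0.02)/11.32 = 0.2049.
C1 = (dt + 2*K*X)/denom = (2.5 + 2*4.5*0.02)/11.32 = 0.2367.
C2 = (2*K*(1-X) - dt)/denom = 0.5583.
O2 = C0*I2 + C1*I1 + C2*O1
   = 0.2049*51 + 0.2367*21 + 0.5583*51
   = 43.9 m^3/s.

43.9


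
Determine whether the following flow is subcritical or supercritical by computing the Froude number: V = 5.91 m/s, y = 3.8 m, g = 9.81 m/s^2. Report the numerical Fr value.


The Froude number is defined as Fr = V / sqrt(g*y).
g*y = 9.81 * 3.8 = 37.278.
sqrt(g*y) = sqrt(37.278) = 6.1056.
Fr = 5.91 / 6.1056 = 0.968.
Since Fr < 1, the flow is subcritical.

0.968


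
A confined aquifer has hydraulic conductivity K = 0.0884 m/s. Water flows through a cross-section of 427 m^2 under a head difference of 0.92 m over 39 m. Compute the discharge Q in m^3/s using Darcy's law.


Darcy's law: Q = K * A * i, where i = dh/L.
Hydraulic gradient i = 0.92 / 39 = 0.02359.
Q = 0.0884 * 427 * 0.02359
  = 0.8904 m^3/s.

0.8904


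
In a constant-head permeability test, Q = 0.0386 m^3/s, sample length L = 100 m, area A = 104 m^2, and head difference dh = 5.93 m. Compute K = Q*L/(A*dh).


From K = Q*L / (A*dh):
Numerator: Q*L = 0.0386 * 100 = 3.86.
Denominator: A*dh = 104 * 5.93 = 616.72.
K = 3.86 / 616.72 = 0.006259 m/s.

0.006259


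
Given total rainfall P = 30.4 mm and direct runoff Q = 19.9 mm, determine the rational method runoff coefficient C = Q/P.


The runoff coefficient C = runoff depth / rainfall depth.
C = 19.9 / 30.4
  = 0.6546.

0.6546


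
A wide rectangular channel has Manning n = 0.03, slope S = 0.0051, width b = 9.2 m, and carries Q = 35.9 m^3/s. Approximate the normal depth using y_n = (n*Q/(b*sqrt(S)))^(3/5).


We use the wide-channel approximation y_n = (n*Q/(b*sqrt(S)))^(3/5).
sqrt(S) = sqrt(0.0051) = 0.071414.
Numerator: n*Q = 0.03 * 35.9 = 1.077.
Denominator: b*sqrt(S) = 9.2 * 0.071414 = 0.657009.
arg = 1.6392.
y_n = 1.6392^(3/5) = 1.3452 m.

1.3452


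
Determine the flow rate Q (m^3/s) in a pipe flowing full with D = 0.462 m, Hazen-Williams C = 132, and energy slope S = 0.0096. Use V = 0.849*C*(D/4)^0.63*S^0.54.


For a full circular pipe, R = D/4 = 0.462/4 = 0.1155 m.
V = 0.849 * 132 * 0.1155^0.63 * 0.0096^0.54
  = 0.849 * 132 * 0.2567 * 0.081363
  = 2.3406 m/s.
Pipe area A = pi*D^2/4 = pi*0.462^2/4 = 0.1676 m^2.
Q = A * V = 0.1676 * 2.3406 = 0.3924 m^3/s.

0.3924


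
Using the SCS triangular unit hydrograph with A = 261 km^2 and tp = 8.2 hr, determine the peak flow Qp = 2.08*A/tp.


SCS formula: Qp = 2.08 * A / tp.
Qp = 2.08 * 261 / 8.2
   = 542.88 / 8.2
   = 66.2 m^3/s per cm.

66.2


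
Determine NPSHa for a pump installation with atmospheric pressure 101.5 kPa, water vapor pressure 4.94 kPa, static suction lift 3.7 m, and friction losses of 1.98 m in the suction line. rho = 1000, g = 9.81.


NPSHa = p_atm/(rho*g) - z_s - hf_s - p_vap/(rho*g).
p_atm/(rho*g) = 101.5*1000 / (1000*9.81) = 10.347 m.
p_vap/(rho*g) = 4.94*1000 / (1000*9.81) = 0.504 m.
NPSHa = 10.347 - 3.7 - 1.98 - 0.504
      = 4.16 m.

4.16


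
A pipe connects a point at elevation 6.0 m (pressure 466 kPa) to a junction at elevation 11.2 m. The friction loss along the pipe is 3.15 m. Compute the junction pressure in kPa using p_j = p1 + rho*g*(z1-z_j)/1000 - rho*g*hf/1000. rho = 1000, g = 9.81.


Junction pressure: p_j = p1 + rho*g*(z1 - z_j)/1000 - rho*g*hf/1000.
Elevation term = 1000*9.81*(6.0 - 11.2)/1000 = -51.012 kPa.
Friction term = 1000*9.81*3.15/1000 = 30.901 kPa.
p_j = 466 + -51.012 - 30.901 = 384.09 kPa.

384.09


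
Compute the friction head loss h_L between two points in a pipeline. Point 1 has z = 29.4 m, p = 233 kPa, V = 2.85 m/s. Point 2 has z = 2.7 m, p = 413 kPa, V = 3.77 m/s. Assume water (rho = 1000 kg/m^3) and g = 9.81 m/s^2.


Total head at each section: H = z + p/(rho*g) + V^2/(2g).
H1 = 29.4 + 233*1000/(1000*9.81) + 2.85^2/(2*9.81)
   = 29.4 + 23.751 + 0.414
   = 53.565 m.
H2 = 2.7 + 413*1000/(1000*9.81) + 3.77^2/(2*9.81)
   = 2.7 + 42.1 + 0.7244
   = 45.524 m.
h_L = H1 - H2 = 53.565 - 45.524 = 8.041 m.

8.041


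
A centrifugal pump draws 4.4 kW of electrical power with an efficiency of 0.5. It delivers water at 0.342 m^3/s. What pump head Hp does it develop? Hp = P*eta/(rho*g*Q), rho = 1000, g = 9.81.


Pump head formula: Hp = P * eta / (rho * g * Q).
Numerator: P * eta = 4.4 * 1000 * 0.5 = 2200.0 W.
Denominator: rho * g * Q = 1000 * 9.81 * 0.342 = 3355.02.
Hp = 2200.0 / 3355.02 = 0.66 m.

0.66


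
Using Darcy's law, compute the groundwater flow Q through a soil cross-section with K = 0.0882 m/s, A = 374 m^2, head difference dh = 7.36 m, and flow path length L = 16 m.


Darcy's law: Q = K * A * i, where i = dh/L.
Hydraulic gradient i = 7.36 / 16 = 0.46.
Q = 0.0882 * 374 * 0.46
  = 15.1739 m^3/s.

15.1739


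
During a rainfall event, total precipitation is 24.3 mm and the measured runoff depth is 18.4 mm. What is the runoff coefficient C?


The runoff coefficient C = runoff depth / rainfall depth.
C = 18.4 / 24.3
  = 0.7572.

0.7572


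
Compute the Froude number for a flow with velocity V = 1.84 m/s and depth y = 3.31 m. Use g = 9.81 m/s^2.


The Froude number is defined as Fr = V / sqrt(g*y).
g*y = 9.81 * 3.31 = 32.4711.
sqrt(g*y) = sqrt(32.4711) = 5.6983.
Fr = 1.84 / 5.6983 = 0.3229.

0.3229


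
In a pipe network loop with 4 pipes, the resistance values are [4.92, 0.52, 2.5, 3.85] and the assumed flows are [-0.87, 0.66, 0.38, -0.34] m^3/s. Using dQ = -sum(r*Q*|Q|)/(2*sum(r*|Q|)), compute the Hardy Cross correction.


Numerator terms (r*Q*|Q|): 4.92*-0.87*|-0.87| = -3.7239; 0.52*0.66*|0.66| = 0.2265; 2.5*0.38*|0.38| = 0.361; 3.85*-0.34*|-0.34| = -0.4451.
Sum of numerator = -3.5815.
Denominator terms (r*|Q|): 4.92*|-0.87| = 4.2804; 0.52*|0.66| = 0.3432; 2.5*|0.38| = 0.95; 3.85*|-0.34| = 1.309.
2 * sum of denominator = 2 * 6.8826 = 13.7652.
dQ = --3.5815 / 13.7652 = 0.2602 m^3/s.

0.2602


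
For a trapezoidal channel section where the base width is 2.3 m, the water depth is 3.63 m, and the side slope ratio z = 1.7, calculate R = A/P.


For a trapezoidal section with side slope z:
A = (b + z*y)*y = (2.3 + 1.7*3.63)*3.63 = 30.75 m^2.
P = b + 2*y*sqrt(1 + z^2) = 2.3 + 2*3.63*sqrt(1 + 1.7^2) = 16.619 m.
R = A/P = 30.75 / 16.619 = 1.8503 m.

1.8503


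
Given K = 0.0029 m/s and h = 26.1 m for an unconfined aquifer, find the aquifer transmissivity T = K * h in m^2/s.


Transmissivity is defined as T = K * h.
T = 0.0029 * 26.1
  = 0.0757 m^2/s.

0.0757


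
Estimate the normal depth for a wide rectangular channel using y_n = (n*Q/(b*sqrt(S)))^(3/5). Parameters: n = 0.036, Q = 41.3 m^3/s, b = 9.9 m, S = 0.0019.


We use the wide-channel approximation y_n = (n*Q/(b*sqrt(S)))^(3/5).
sqrt(S) = sqrt(0.0019) = 0.043589.
Numerator: n*Q = 0.036 * 41.3 = 1.4868.
Denominator: b*sqrt(S) = 9.9 * 0.043589 = 0.431531.
arg = 3.4454.
y_n = 3.4454^(3/5) = 2.1006 m.

2.1006


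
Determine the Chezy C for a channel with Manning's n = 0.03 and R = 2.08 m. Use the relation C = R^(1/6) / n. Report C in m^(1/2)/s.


The Chezy coefficient relates to Manning's n through C = R^(1/6) / n.
R^(1/6) = 2.08^(1/6) = 1.129823.
C = 1.129823 / 0.03 = 37.66 m^(1/2)/s.

37.66


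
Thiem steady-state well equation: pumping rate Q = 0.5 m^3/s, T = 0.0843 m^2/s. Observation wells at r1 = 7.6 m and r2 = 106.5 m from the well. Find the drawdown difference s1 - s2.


Thiem equation: s1 - s2 = Q/(2*pi*T) * ln(r2/r1).
ln(r2/r1) = ln(106.5/7.6) = 2.64.
Q/(2*pi*T) = 0.5 / (2*pi*0.0843) = 0.5 / 0.5297 = 0.944.
s1 - s2 = 0.944 * 2.64 = 2.4921 m.

2.4921


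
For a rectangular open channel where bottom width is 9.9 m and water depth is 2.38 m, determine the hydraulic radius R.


For a rectangular section:
Flow area A = b * y = 9.9 * 2.38 = 23.56 m^2.
Wetted perimeter P = b + 2y = 9.9 + 2*2.38 = 14.66 m.
Hydraulic radius R = A/P = 23.56 / 14.66 = 1.6072 m.

1.6072


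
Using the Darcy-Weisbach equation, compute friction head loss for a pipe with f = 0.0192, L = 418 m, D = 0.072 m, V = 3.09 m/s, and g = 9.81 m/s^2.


Darcy-Weisbach equation: h_f = f * (L/D) * V^2/(2g).
f * L/D = 0.0192 * 418/0.072 = 111.4667.
V^2/(2g) = 3.09^2 / (2*9.81) = 9.5481 / 19.62 = 0.4867 m.
h_f = 111.4667 * 0.4867 = 54.245 m.

54.245


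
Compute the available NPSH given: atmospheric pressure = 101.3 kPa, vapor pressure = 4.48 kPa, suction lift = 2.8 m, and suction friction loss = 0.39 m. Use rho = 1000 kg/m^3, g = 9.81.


NPSHa = p_atm/(rho*g) - z_s - hf_s - p_vap/(rho*g).
p_atm/(rho*g) = 101.3*1000 / (1000*9.81) = 10.326 m.
p_vap/(rho*g) = 4.48*1000 / (1000*9.81) = 0.457 m.
NPSHa = 10.326 - 2.8 - 0.39 - 0.457
      = 6.68 m.

6.68


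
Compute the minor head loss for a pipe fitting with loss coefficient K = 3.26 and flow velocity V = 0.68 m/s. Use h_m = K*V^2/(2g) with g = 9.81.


Minor loss formula: h_m = K * V^2/(2g).
V^2 = 0.68^2 = 0.4624.
V^2/(2g) = 0.4624 / 19.62 = 0.0236 m.
h_m = 3.26 * 0.0236 = 0.0768 m.

0.0768


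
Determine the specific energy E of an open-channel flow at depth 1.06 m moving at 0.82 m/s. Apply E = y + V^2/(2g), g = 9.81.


Specific energy E = y + V^2/(2g).
Velocity head = V^2/(2g) = 0.82^2 / (2*9.81) = 0.6724 / 19.62 = 0.0343 m.
E = 1.06 + 0.0343 = 1.0943 m.

1.0943


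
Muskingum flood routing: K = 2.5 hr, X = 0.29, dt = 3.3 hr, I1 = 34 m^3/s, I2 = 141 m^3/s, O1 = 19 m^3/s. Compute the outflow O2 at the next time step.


Muskingum coefficients:
denom = 2*K*(1-X) + dt = 2*2.5*(1-0.29) + 3.3 = 6.85.
C0 = (dt - 2*K*X)/denom = (3.3 - 2*2.5*0.29)/6.85 = 0.2701.
C1 = (dt + 2*K*X)/denom = (3.3 + 2*2.5*0.29)/6.85 = 0.6934.
C2 = (2*K*(1-X) - dt)/denom = 0.0365.
O2 = C0*I2 + C1*I1 + C2*O1
   = 0.2701*141 + 0.6934*34 + 0.0365*19
   = 62.35 m^3/s.

62.35


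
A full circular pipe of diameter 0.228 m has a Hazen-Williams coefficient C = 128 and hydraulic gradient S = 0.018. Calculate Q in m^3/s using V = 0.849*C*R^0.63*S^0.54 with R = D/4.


For a full circular pipe, R = D/4 = 0.228/4 = 0.057 m.
V = 0.849 * 128 * 0.057^0.63 * 0.018^0.54
  = 0.849 * 128 * 0.164513 * 0.114248
  = 2.0425 m/s.
Pipe area A = pi*D^2/4 = pi*0.228^2/4 = 0.0408 m^2.
Q = A * V = 0.0408 * 2.0425 = 0.0834 m^3/s.

0.0834


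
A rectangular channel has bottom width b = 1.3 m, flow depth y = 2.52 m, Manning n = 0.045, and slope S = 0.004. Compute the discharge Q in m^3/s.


For a rectangular channel, the cross-sectional area A = b * y = 1.3 * 2.52 = 3.28 m^2.
The wetted perimeter P = b + 2y = 1.3 + 2*2.52 = 6.34 m.
Hydraulic radius R = A/P = 3.28/6.34 = 0.5167 m.
Velocity V = (1/n)*R^(2/3)*S^(1/2) = (1/0.045)*0.5167^(2/3)*0.004^(1/2) = 0.905 m/s.
Discharge Q = A * V = 3.28 * 0.905 = 2.965 m^3/s.

2.965


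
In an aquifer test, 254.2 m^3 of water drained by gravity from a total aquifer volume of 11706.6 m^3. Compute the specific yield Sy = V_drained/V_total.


Specific yield Sy = Volume drained / Total volume.
Sy = 254.2 / 11706.6
   = 0.0217.

0.0217


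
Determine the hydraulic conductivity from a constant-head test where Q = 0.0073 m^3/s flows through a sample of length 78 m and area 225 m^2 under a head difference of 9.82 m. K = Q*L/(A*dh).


From K = Q*L / (A*dh):
Numerator: Q*L = 0.0073 * 78 = 0.5694.
Denominator: A*dh = 225 * 9.82 = 2209.5.
K = 0.5694 / 2209.5 = 0.000258 m/s.

0.000258


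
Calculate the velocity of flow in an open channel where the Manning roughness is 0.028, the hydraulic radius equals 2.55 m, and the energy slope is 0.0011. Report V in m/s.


Manning's equation gives V = (1/n) * R^(2/3) * S^(1/2).
First, compute R^(2/3) = 2.55^(2/3) = 1.8665.
Next, S^(1/2) = 0.0011^(1/2) = 0.033166.
Then 1/n = 1/0.028 = 35.71.
V = 35.71 * 1.8665 * 0.033166 = 2.2109 m/s.

2.2109


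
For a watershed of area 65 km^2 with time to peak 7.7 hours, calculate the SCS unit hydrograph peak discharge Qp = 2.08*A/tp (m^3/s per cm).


SCS formula: Qp = 2.08 * A / tp.
Qp = 2.08 * 65 / 7.7
   = 135.2 / 7.7
   = 17.56 m^3/s per cm.

17.56


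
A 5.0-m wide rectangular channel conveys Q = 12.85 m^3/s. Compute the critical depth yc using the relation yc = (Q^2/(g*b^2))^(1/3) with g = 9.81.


Using yc = (Q^2 / (g * b^2))^(1/3):
Q^2 = 12.85^2 = 165.12.
g * b^2 = 9.81 * 5.0^2 = 9.81 * 25.0 = 245.25.
Q^2 / (g*b^2) = 165.12 / 245.25 = 0.6733.
yc = 0.6733^(1/3) = 0.8765 m.

0.8765


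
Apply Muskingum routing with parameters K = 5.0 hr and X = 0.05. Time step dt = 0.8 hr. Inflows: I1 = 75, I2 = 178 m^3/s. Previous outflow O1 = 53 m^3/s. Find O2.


Muskingum coefficients:
denom = 2*K*(1-X) + dt = 2*5.0*(1-0.05) + 0.8 = 10.3.
C0 = (dt - 2*K*X)/denom = (0.8 - 2*5.0*0.05)/10.3 = 0.0291.
C1 = (dt + 2*K*X)/denom = (0.8 + 2*5.0*0.05)/10.3 = 0.1262.
C2 = (2*K*(1-X) - dt)/denom = 0.8447.
O2 = C0*I2 + C1*I1 + C2*O1
   = 0.0291*178 + 0.1262*75 + 0.8447*53
   = 59.42 m^3/s.

59.42


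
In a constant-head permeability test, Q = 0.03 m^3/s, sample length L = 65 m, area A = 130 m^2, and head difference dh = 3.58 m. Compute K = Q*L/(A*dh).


From K = Q*L / (A*dh):
Numerator: Q*L = 0.03 * 65 = 1.95.
Denominator: A*dh = 130 * 3.58 = 465.4.
K = 1.95 / 465.4 = 0.00419 m/s.

0.00419


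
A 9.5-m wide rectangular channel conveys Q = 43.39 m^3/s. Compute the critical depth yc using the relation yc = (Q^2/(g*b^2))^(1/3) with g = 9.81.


Using yc = (Q^2 / (g * b^2))^(1/3):
Q^2 = 43.39^2 = 1882.69.
g * b^2 = 9.81 * 9.5^2 = 9.81 * 90.25 = 885.35.
Q^2 / (g*b^2) = 1882.69 / 885.35 = 2.1265.
yc = 2.1265^(1/3) = 1.2859 m.

1.2859


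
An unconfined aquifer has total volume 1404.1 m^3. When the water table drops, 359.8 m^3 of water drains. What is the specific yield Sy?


Specific yield Sy = Volume drained / Total volume.
Sy = 359.8 / 1404.1
   = 0.2562.

0.2562


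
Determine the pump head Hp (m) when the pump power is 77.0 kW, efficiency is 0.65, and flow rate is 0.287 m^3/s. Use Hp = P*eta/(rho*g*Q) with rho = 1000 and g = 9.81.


Pump head formula: Hp = P * eta / (rho * g * Q).
Numerator: P * eta = 77.0 * 1000 * 0.65 = 50050.0 W.
Denominator: rho * g * Q = 1000 * 9.81 * 0.287 = 2815.47.
Hp = 50050.0 / 2815.47 = 17.78 m.

17.78


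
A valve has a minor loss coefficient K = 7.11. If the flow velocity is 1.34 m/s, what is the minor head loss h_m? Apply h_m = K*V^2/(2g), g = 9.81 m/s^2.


Minor loss formula: h_m = K * V^2/(2g).
V^2 = 1.34^2 = 1.7956.
V^2/(2g) = 1.7956 / 19.62 = 0.0915 m.
h_m = 7.11 * 0.0915 = 0.6507 m.

0.6507


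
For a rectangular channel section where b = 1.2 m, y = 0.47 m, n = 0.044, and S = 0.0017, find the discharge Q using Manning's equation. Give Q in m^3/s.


For a rectangular channel, the cross-sectional area A = b * y = 1.2 * 0.47 = 0.56 m^2.
The wetted perimeter P = b + 2y = 1.2 + 2*0.47 = 2.14 m.
Hydraulic radius R = A/P = 0.56/2.14 = 0.2636 m.
Velocity V = (1/n)*R^(2/3)*S^(1/2) = (1/0.044)*0.2636^(2/3)*0.0017^(1/2) = 0.3852 m/s.
Discharge Q = A * V = 0.56 * 0.3852 = 0.217 m^3/s.

0.217


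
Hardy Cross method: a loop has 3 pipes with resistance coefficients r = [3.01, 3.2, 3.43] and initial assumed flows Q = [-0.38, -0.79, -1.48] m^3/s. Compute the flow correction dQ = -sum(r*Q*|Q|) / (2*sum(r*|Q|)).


Numerator terms (r*Q*|Q|): 3.01*-0.38*|-0.38| = -0.4346; 3.2*-0.79*|-0.79| = -1.9971; 3.43*-1.48*|-1.48| = -7.5131.
Sum of numerator = -9.9448.
Denominator terms (r*|Q|): 3.01*|-0.38| = 1.1438; 3.2*|-0.79| = 2.528; 3.43*|-1.48| = 5.0764.
2 * sum of denominator = 2 * 8.7482 = 17.4964.
dQ = --9.9448 / 17.4964 = 0.5684 m^3/s.

0.5684


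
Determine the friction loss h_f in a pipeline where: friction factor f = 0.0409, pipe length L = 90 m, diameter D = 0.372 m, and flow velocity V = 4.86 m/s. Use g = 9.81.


Darcy-Weisbach equation: h_f = f * (L/D) * V^2/(2g).
f * L/D = 0.0409 * 90/0.372 = 9.8952.
V^2/(2g) = 4.86^2 / (2*9.81) = 23.6196 / 19.62 = 1.2039 m.
h_f = 9.8952 * 1.2039 = 11.912 m.

11.912


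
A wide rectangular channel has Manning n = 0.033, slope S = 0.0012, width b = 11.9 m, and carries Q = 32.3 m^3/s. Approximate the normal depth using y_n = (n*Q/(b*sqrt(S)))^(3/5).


We use the wide-channel approximation y_n = (n*Q/(b*sqrt(S)))^(3/5).
sqrt(S) = sqrt(0.0012) = 0.034641.
Numerator: n*Q = 0.033 * 32.3 = 1.0659.
Denominator: b*sqrt(S) = 11.9 * 0.034641 = 0.412228.
arg = 2.5857.
y_n = 2.5857^(3/5) = 1.7683 m.

1.7683


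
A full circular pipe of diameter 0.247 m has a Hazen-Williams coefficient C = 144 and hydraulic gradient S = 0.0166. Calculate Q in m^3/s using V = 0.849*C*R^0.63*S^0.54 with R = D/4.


For a full circular pipe, R = D/4 = 0.247/4 = 0.0617 m.
V = 0.849 * 144 * 0.0617^0.63 * 0.0166^0.54
  = 0.849 * 144 * 0.173022 * 0.10936
  = 2.3133 m/s.
Pipe area A = pi*D^2/4 = pi*0.247^2/4 = 0.0479 m^2.
Q = A * V = 0.0479 * 2.3133 = 0.1108 m^3/s.

0.1108


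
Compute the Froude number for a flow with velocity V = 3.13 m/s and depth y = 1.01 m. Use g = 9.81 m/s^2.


The Froude number is defined as Fr = V / sqrt(g*y).
g*y = 9.81 * 1.01 = 9.9081.
sqrt(g*y) = sqrt(9.9081) = 3.1477.
Fr = 3.13 / 3.1477 = 0.9944.

0.9944


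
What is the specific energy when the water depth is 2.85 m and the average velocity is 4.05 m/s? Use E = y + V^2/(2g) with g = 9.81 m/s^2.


Specific energy E = y + V^2/(2g).
Velocity head = V^2/(2g) = 4.05^2 / (2*9.81) = 16.4025 / 19.62 = 0.836 m.
E = 2.85 + 0.836 = 3.686 m.

3.686


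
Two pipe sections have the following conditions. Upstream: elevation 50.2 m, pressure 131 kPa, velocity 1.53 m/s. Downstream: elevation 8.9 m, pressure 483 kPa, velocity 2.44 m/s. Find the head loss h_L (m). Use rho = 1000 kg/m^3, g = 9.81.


Total head at each section: H = z + p/(rho*g) + V^2/(2g).
H1 = 50.2 + 131*1000/(1000*9.81) + 1.53^2/(2*9.81)
   = 50.2 + 13.354 + 0.1193
   = 63.673 m.
H2 = 8.9 + 483*1000/(1000*9.81) + 2.44^2/(2*9.81)
   = 8.9 + 49.235 + 0.3034
   = 58.439 m.
h_L = H1 - H2 = 63.673 - 58.439 = 5.234 m.

5.234


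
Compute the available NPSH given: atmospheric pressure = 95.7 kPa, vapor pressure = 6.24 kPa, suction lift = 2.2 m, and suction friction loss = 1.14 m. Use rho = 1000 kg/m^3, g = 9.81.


NPSHa = p_atm/(rho*g) - z_s - hf_s - p_vap/(rho*g).
p_atm/(rho*g) = 95.7*1000 / (1000*9.81) = 9.755 m.
p_vap/(rho*g) = 6.24*1000 / (1000*9.81) = 0.636 m.
NPSHa = 9.755 - 2.2 - 1.14 - 0.636
      = 5.78 m.

5.78


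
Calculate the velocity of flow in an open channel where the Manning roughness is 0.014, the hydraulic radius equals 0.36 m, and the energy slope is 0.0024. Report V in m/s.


Manning's equation gives V = (1/n) * R^(2/3) * S^(1/2).
First, compute R^(2/3) = 0.36^(2/3) = 0.5061.
Next, S^(1/2) = 0.0024^(1/2) = 0.04899.
Then 1/n = 1/0.014 = 71.43.
V = 71.43 * 0.5061 * 0.04899 = 1.7708 m/s.

1.7708


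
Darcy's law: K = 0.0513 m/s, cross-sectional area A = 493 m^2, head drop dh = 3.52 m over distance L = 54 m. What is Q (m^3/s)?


Darcy's law: Q = K * A * i, where i = dh/L.
Hydraulic gradient i = 3.52 / 54 = 0.065185.
Q = 0.0513 * 493 * 0.065185
  = 1.6486 m^3/s.

1.6486
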